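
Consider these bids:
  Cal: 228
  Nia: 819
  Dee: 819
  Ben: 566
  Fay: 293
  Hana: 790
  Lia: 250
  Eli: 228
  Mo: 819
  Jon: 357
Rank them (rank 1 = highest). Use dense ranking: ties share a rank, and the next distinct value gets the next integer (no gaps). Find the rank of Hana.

Sorted (descending): 819, 819, 819, 790, 566, 357, 293, 250, 228, 228
The 3 values of 819 share dense rank 1.
The 2 values of 228 share dense rank 7.
Remaining distinct values take the next consecutive integers.
Hana has value 790 → rank 2.

2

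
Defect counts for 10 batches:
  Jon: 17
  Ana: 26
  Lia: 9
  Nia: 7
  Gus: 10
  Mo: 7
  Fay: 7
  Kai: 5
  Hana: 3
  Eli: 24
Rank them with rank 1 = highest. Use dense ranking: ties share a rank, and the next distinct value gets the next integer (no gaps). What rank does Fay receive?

Sorted (descending): 26, 24, 17, 10, 9, 7, 7, 7, 5, 3
The 3 values of 7 share dense rank 6.
Remaining distinct values take the next consecutive integers.
Fay has value 7 → rank 6.

6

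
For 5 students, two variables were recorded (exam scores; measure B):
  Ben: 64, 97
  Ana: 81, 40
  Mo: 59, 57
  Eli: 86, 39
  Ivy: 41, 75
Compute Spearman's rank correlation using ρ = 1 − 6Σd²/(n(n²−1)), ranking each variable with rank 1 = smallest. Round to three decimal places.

-0.700

Ranks of variable 1: 3, 4, 2, 5, 1
Ranks of variable 2: 5, 2, 3, 1, 4
d = r₁ − r₂: -2, 2, -1, 4, -3
d²: 4, 4, 1, 16, 9; Σd² = 34
ρ = 1 − 6·34/(5·24) = 1 − 204/120 = -0.700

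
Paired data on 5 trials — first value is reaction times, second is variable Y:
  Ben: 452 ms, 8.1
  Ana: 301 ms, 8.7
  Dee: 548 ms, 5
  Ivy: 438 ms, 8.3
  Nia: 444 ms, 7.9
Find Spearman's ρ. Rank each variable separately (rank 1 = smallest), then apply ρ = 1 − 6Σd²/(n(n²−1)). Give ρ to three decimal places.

-0.900

Ranks of variable 1: 4, 1, 5, 2, 3
Ranks of variable 2: 3, 5, 1, 4, 2
d = r₁ − r₂: 1, -4, 4, -2, 1
d²: 1, 16, 16, 4, 1; Σd² = 38
ρ = 1 − 6·38/(5·24) = 1 − 228/120 = -0.900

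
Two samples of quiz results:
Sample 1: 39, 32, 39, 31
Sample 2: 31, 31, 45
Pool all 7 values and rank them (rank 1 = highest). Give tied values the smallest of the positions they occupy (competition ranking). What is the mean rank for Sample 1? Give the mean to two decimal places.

3.25

Sorted (descending): 45, 39, 39, 32, 31, 31, 31
The 2 values of 39 occupy positions 2–3 → each gets rank 2.
The 3 values of 31 occupy positions 5–7 → each gets rank 5.
Sample 1 values → pooled ranks: 39→2, 32→4, 39→2, 31→5
Mean rank = (2 + 4 + 2 + 5) / 4 = 3.25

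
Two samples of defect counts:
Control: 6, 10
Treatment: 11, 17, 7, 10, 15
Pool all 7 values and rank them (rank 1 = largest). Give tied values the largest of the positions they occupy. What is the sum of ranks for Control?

12

Sorted (descending): 17, 15, 11, 10, 10, 7, 6
The 2 values of 10 occupy positions 4–5 → each gets rank 5.
Control values → pooled ranks: 6→7, 10→5
Rank sum = 7 + 5 = 12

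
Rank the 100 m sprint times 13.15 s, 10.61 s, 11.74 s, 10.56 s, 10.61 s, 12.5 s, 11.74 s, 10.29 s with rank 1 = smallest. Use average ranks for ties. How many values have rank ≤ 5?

4

Sorted (ascending): 10.29, 10.56, 10.61, 10.61, 11.74, 11.74, 12.5, 13.15
The 2 values of 10.61 occupy positions 3–4 → average rank (3+4)/2 = 3.5.
The 2 values of 11.74 occupy positions 5–6 → average rank (5+6)/2 = 5.5.
Ranks ≤ 5: {1, 2, 3.5, 3.5} → 4 values.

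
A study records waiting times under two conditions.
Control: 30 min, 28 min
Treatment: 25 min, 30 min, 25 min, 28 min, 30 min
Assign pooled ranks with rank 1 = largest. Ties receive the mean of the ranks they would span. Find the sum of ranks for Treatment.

Sorted (descending): 30, 30, 30, 28, 28, 25, 25
The 3 values of 30 occupy positions 1–3 → average rank 2.
The 2 values of 28 occupy positions 4–5 → average rank (4+5)/2 = 4.5.
The 2 values of 25 occupy positions 6–7 → average rank (6+7)/2 = 6.5.
Treatment values → pooled ranks: 25→6.5, 30→2, 25→6.5, 28→4.5, 30→2
Rank sum = 6.5 + 2 + 6.5 + 4.5 + 2 = 21.5

21.5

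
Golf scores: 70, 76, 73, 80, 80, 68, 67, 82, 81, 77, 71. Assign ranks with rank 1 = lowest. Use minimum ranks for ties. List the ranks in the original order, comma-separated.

Sorted (ascending): 67, 68, 70, 71, 73, 76, 77, 80, 80, 81, 82
The 2 values of 80 occupy positions 8–9 → each gets rank 8.

3, 6, 5, 8, 8, 2, 1, 11, 10, 7, 4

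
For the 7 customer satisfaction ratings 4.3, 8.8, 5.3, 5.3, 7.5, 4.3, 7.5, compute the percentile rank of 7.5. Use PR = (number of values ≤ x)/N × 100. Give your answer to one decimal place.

N = 7.
Strictly below 7.5: 4. Equal to 7.5: 2.
PR = 6/7 × 100 = 85.7

85.7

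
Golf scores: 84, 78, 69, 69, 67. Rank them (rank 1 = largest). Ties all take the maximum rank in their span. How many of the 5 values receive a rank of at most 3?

2

Sorted (descending): 84, 78, 69, 69, 67
The 2 values of 69 occupy positions 3–4 → each gets rank 4.
Ranks ≤ 3: {1, 2} → 2 values.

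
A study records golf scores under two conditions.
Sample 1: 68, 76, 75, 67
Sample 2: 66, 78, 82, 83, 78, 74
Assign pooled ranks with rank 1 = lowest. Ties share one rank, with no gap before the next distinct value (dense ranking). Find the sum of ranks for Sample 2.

Sorted (ascending): 66, 67, 68, 74, 75, 76, 78, 78, 82, 83
The 2 values of 78 share dense rank 7.
Remaining distinct values take the next consecutive integers.
Sample 2 values → pooled ranks: 66→1, 78→7, 82→8, 83→9, 78→7, 74→4
Rank sum = 1 + 7 + 8 + 9 + 7 + 4 = 36

36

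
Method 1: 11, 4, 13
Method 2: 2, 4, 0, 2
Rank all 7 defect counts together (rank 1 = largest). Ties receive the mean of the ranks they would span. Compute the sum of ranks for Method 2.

21.5

Sorted (descending): 13, 11, 4, 4, 2, 2, 0
The 2 values of 4 occupy positions 3–4 → average rank (3+4)/2 = 3.5.
The 2 values of 2 occupy positions 5–6 → average rank (5+6)/2 = 5.5.
Method 2 values → pooled ranks: 2→5.5, 4→3.5, 0→7, 2→5.5
Rank sum = 5.5 + 3.5 + 7 + 5.5 = 21.5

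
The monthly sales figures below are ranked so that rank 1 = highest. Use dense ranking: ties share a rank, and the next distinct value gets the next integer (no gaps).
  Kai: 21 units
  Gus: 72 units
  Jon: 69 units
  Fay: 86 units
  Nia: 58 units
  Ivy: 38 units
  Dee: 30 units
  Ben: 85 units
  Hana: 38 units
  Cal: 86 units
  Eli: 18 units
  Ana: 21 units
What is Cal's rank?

Sorted (descending): 86, 86, 85, 72, 69, 58, 38, 38, 30, 21, 21, 18
The 2 values of 86 share dense rank 1.
The 2 values of 38 share dense rank 6.
The 2 values of 21 share dense rank 8.
Remaining distinct values take the next consecutive integers.
Cal has value 86 units → rank 1.

1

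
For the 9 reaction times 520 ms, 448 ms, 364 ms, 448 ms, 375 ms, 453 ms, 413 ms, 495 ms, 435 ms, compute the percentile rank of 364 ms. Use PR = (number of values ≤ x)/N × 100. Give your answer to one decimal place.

N = 9.
Strictly below 364: 0. Equal to 364: 1.
PR = 1/9 × 100 = 11.1

11.1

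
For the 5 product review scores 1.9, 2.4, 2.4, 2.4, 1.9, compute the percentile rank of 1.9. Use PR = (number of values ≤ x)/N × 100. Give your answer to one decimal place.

40.0

N = 5.
Strictly below 1.9: 0. Equal to 1.9: 2.
PR = 2/5 × 100 = 40.0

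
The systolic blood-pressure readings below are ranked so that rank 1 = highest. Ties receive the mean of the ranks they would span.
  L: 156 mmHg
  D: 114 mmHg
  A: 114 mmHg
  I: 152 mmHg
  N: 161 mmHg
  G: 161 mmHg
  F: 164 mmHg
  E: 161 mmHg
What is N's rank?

3

Sorted (descending): 164, 161, 161, 161, 156, 152, 114, 114
The 3 values of 161 occupy positions 2–4 → average rank 3.
The 2 values of 114 occupy positions 7–8 → average rank (7+8)/2 = 7.5.
N has value 161 mmHg → rank 3.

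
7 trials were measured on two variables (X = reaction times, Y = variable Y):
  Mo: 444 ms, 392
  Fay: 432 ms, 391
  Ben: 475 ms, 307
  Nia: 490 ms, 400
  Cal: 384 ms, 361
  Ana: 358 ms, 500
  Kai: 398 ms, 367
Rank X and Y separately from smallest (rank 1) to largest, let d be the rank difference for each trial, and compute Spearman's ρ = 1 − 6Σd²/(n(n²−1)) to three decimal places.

Ranks of variable 1: 5, 4, 6, 7, 2, 1, 3
Ranks of variable 2: 5, 4, 1, 6, 2, 7, 3
d = r₁ − r₂: 0, 0, 5, 1, 0, -6, 0
d²: 0, 0, 25, 1, 0, 36, 0; Σd² = 62
ρ = 1 − 6·62/(7·48) = 1 − 372/336 = -0.107

-0.107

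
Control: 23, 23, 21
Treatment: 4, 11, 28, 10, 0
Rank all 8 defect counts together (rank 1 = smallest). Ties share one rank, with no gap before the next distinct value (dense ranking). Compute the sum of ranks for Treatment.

Sorted (ascending): 0, 4, 10, 11, 21, 23, 23, 28
The 2 values of 23 share dense rank 6.
Remaining distinct values take the next consecutive integers.
Treatment values → pooled ranks: 4→2, 11→4, 28→7, 10→3, 0→1
Rank sum = 2 + 4 + 7 + 3 + 1 = 17

17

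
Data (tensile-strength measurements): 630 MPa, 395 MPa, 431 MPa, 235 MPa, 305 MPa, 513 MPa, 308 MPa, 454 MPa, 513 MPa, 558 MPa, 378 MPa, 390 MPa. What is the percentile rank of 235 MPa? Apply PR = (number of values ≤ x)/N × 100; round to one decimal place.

N = 12.
Strictly below 235: 0. Equal to 235: 1.
PR = 1/12 × 100 = 8.3

8.3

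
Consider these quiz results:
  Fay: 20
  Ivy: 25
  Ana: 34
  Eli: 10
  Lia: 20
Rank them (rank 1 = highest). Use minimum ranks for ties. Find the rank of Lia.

Sorted (descending): 34, 25, 20, 20, 10
The 2 values of 20 occupy positions 3–4 → each gets rank 3.
Lia has value 20 → rank 3.

3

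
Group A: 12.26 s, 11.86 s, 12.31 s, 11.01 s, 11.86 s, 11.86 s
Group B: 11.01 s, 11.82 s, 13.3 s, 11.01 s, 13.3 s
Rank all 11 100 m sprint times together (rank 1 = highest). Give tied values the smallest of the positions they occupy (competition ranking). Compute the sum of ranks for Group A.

31

Sorted (descending): 13.3, 13.3, 12.31, 12.26, 11.86, 11.86, 11.86, 11.82, 11.01, 11.01, 11.01
The 2 values of 13.3 occupy positions 1–2 → each gets rank 1.
The 3 values of 11.86 occupy positions 5–7 → each gets rank 5.
The 3 values of 11.01 occupy positions 9–11 → each gets rank 9.
Group A values → pooled ranks: 12.26→4, 11.86→5, 12.31→3, 11.01→9, 11.86→5, 11.86→5
Rank sum = 4 + 5 + 3 + 9 + 5 + 5 = 31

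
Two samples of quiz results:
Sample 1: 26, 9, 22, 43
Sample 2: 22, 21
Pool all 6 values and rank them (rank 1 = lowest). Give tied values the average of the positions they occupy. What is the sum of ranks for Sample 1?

15.5

Sorted (ascending): 9, 21, 22, 22, 26, 43
The 2 values of 22 occupy positions 3–4 → average rank (3+4)/2 = 3.5.
Sample 1 values → pooled ranks: 26→5, 9→1, 22→3.5, 43→6
Rank sum = 5 + 1 + 3.5 + 6 = 15.5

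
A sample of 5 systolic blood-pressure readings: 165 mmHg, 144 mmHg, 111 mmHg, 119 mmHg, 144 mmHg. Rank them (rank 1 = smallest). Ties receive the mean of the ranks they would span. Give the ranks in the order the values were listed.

5, 3.5, 1, 2, 3.5

Sorted (ascending): 111, 119, 144, 144, 165
The 2 values of 144 occupy positions 3–4 → average rank (3+4)/2 = 3.5.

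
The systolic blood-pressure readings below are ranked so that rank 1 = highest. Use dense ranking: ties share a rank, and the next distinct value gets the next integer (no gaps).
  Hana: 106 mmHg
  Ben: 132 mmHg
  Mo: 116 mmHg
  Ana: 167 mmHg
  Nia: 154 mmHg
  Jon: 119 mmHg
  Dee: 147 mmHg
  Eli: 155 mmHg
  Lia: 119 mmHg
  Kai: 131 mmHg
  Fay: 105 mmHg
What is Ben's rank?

Sorted (descending): 167, 155, 154, 147, 132, 131, 119, 119, 116, 106, 105
The 2 values of 119 share dense rank 7.
Remaining distinct values take the next consecutive integers.
Ben has value 132 mmHg → rank 5.

5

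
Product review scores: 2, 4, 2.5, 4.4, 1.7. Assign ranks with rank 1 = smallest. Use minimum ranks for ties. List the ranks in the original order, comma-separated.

2, 4, 3, 5, 1

Sorted (ascending): 1.7, 2, 2.5, 4, 4.4
No ties — each value takes its position as its rank.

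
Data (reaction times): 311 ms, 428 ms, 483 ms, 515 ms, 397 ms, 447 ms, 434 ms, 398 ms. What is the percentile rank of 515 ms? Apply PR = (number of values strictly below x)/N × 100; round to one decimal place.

N = 8.
Strictly below 515: 7. Equal to 515: 1.
PR = 7/8 × 100 = 87.5

87.5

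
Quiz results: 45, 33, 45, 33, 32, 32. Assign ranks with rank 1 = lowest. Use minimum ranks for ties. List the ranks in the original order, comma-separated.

5, 3, 5, 3, 1, 1

Sorted (ascending): 32, 32, 33, 33, 45, 45
The 2 values of 32 occupy positions 1–2 → each gets rank 1.
The 2 values of 33 occupy positions 3–4 → each gets rank 3.
The 2 values of 45 occupy positions 5–6 → each gets rank 5.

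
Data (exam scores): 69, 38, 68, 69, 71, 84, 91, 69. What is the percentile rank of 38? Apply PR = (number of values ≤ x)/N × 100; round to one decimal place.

N = 8.
Strictly below 38: 0. Equal to 38: 1.
PR = 1/8 × 100 = 12.5

12.5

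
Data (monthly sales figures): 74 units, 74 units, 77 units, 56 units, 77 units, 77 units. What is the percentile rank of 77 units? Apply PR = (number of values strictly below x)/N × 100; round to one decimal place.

50.0

N = 6.
Strictly below 77: 3. Equal to 77: 3.
PR = 3/6 × 100 = 50.0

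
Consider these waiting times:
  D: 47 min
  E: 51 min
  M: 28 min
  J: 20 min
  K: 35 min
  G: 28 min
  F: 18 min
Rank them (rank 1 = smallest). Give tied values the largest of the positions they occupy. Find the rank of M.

Sorted (ascending): 18, 20, 28, 28, 35, 47, 51
The 2 values of 28 occupy positions 3–4 → each gets rank 4.
M has value 28 min → rank 4.

4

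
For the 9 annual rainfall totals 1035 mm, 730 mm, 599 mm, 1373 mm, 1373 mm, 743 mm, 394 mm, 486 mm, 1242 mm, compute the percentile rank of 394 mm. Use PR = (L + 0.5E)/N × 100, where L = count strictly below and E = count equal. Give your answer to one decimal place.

N = 9.
Strictly below 394: 0. Equal to 394: 1.
PR = (0 + 0.5·1)/9 × 100 = 5.6

5.6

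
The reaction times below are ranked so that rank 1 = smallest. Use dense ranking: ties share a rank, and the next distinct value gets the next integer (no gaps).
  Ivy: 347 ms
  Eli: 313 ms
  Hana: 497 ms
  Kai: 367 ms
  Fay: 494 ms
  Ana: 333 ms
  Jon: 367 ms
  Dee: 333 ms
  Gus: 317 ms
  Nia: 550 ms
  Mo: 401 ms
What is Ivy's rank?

Sorted (ascending): 313, 317, 333, 333, 347, 367, 367, 401, 494, 497, 550
The 2 values of 333 share dense rank 3.
The 2 values of 367 share dense rank 5.
Remaining distinct values take the next consecutive integers.
Ivy has value 347 ms → rank 4.

4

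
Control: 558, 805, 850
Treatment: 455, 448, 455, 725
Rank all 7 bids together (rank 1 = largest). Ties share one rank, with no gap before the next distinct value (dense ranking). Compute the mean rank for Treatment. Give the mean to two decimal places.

4.75

Sorted (descending): 850, 805, 725, 558, 455, 455, 448
The 2 values of 455 share dense rank 5.
Remaining distinct values take the next consecutive integers.
Treatment values → pooled ranks: 455→5, 448→6, 455→5, 725→3
Mean rank = (5 + 6 + 5 + 3) / 4 = 4.75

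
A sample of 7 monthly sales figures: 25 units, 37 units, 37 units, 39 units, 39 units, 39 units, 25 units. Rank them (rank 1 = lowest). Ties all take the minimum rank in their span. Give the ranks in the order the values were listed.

1, 3, 3, 5, 5, 5, 1

Sorted (ascending): 25, 25, 37, 37, 39, 39, 39
The 2 values of 25 occupy positions 1–2 → each gets rank 1.
The 2 values of 37 occupy positions 3–4 → each gets rank 3.
The 3 values of 39 occupy positions 5–7 → each gets rank 5.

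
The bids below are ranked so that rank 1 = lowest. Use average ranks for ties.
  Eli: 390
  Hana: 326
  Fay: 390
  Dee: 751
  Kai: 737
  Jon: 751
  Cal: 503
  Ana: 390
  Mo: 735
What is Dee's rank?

8.5

Sorted (ascending): 326, 390, 390, 390, 503, 735, 737, 751, 751
The 3 values of 390 occupy positions 2–4 → average rank 3.
The 2 values of 751 occupy positions 8–9 → average rank (8+9)/2 = 8.5.
Dee has value 751 → rank 8.5.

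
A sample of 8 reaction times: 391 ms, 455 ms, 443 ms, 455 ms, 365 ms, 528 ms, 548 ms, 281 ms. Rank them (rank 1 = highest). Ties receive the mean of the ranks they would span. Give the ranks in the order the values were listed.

6, 3.5, 5, 3.5, 7, 2, 1, 8

Sorted (descending): 548, 528, 455, 455, 443, 391, 365, 281
The 2 values of 455 occupy positions 3–4 → average rank (3+4)/2 = 3.5.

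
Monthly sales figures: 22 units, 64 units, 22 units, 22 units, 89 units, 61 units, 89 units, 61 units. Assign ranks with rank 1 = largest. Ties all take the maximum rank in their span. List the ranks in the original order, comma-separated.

8, 3, 8, 8, 2, 5, 2, 5

Sorted (descending): 89, 89, 64, 61, 61, 22, 22, 22
The 2 values of 89 occupy positions 1–2 → each gets rank 2.
The 2 values of 61 occupy positions 4–5 → each gets rank 5.
The 3 values of 22 occupy positions 6–8 → each gets rank 8.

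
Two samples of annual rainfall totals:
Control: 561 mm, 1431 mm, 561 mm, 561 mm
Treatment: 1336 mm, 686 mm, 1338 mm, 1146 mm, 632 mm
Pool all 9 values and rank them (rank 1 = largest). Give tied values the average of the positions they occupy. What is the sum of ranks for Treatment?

20

Sorted (descending): 1431, 1338, 1336, 1146, 686, 632, 561, 561, 561
The 3 values of 561 occupy positions 7–9 → average rank 8.
Treatment values → pooled ranks: 1336→3, 686→5, 1338→2, 1146→4, 632→6
Rank sum = 3 + 5 + 2 + 4 + 6 = 20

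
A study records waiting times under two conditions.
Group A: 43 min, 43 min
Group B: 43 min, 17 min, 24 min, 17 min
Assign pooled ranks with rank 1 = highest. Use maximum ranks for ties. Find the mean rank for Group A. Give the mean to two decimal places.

3.00

Sorted (descending): 43, 43, 43, 24, 17, 17
The 3 values of 43 occupy positions 1–3 → each gets rank 3.
The 2 values of 17 occupy positions 5–6 → each gets rank 6.
Group A values → pooled ranks: 43→3, 43→3
Mean rank = (3 + 3) / 2 = 3.00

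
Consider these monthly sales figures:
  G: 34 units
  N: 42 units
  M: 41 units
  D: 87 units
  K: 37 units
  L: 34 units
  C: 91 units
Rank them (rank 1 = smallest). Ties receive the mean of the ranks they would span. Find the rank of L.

Sorted (ascending): 34, 34, 37, 41, 42, 87, 91
The 2 values of 34 occupy positions 1–2 → average rank (1+2)/2 = 1.5.
L has value 34 units → rank 1.5.

1.5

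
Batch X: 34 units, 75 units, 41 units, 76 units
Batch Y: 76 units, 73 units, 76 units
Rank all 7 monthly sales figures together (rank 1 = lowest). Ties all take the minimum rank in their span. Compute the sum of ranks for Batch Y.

Sorted (ascending): 34, 41, 73, 75, 76, 76, 76
The 3 values of 76 occupy positions 5–7 → each gets rank 5.
Batch Y values → pooled ranks: 76→5, 73→3, 76→5
Rank sum = 5 + 3 + 5 = 13

13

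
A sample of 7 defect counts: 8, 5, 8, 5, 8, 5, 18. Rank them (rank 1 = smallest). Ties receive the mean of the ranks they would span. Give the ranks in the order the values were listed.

5, 2, 5, 2, 5, 2, 7

Sorted (ascending): 5, 5, 5, 8, 8, 8, 18
The 3 values of 5 occupy positions 1–3 → average rank 2.
The 3 values of 8 occupy positions 4–6 → average rank 5.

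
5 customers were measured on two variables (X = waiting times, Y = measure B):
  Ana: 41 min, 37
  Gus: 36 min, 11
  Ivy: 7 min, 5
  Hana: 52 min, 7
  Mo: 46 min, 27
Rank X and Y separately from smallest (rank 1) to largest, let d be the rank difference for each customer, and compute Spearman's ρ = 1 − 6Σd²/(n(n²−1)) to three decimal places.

0.300

Ranks of variable 1: 3, 2, 1, 5, 4
Ranks of variable 2: 5, 3, 1, 2, 4
d = r₁ − r₂: -2, -1, 0, 3, 0
d²: 4, 1, 0, 9, 0; Σd² = 14
ρ = 1 − 6·14/(5·24) = 1 − 84/120 = 0.300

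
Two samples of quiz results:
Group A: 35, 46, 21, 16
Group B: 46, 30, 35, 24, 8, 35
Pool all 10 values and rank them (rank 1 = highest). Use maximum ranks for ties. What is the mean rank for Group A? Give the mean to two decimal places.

6.00

Sorted (descending): 46, 46, 35, 35, 35, 30, 24, 21, 16, 8
The 2 values of 46 occupy positions 1–2 → each gets rank 2.
The 3 values of 35 occupy positions 3–5 → each gets rank 5.
Group A values → pooled ranks: 35→5, 46→2, 21→8, 16→9
Mean rank = (5 + 2 + 8 + 9) / 4 = 6.00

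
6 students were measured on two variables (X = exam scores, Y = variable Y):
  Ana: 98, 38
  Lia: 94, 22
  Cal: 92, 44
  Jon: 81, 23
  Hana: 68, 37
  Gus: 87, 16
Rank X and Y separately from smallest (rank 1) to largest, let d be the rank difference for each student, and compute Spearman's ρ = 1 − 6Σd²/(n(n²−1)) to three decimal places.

0.200

Ranks of variable 1: 6, 5, 4, 2, 1, 3
Ranks of variable 2: 5, 2, 6, 3, 4, 1
d = r₁ − r₂: 1, 3, -2, -1, -3, 2
d²: 1, 9, 4, 1, 9, 4; Σd² = 28
ρ = 1 − 6·28/(6·35) = 1 − 168/210 = 0.200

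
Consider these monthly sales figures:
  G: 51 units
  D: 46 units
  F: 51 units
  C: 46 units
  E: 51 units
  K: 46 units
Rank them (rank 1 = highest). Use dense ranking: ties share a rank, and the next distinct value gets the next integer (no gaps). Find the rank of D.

2

Sorted (descending): 51, 51, 51, 46, 46, 46
The 3 values of 51 share dense rank 1.
The 3 values of 46 share dense rank 2.
D has value 46 units → rank 2.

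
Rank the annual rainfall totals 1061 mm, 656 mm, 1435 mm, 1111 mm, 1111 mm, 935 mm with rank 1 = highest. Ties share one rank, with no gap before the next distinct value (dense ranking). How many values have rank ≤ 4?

5

Sorted (descending): 1435, 1111, 1111, 1061, 935, 656
The 2 values of 1111 share dense rank 2.
Remaining distinct values take the next consecutive integers.
Ranks ≤ 4: {1, 2, 2, 3, 4} → 5 values.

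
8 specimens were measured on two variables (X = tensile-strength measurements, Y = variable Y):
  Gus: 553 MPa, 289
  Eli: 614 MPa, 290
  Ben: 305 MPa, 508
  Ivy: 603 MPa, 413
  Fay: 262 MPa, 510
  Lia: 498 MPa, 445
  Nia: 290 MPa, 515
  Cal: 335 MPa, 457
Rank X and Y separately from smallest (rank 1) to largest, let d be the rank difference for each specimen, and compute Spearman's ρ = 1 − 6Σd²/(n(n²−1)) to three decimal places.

-0.905

Ranks of variable 1: 6, 8, 3, 7, 1, 5, 2, 4
Ranks of variable 2: 1, 2, 6, 3, 7, 4, 8, 5
d = r₁ − r₂: 5, 6, -3, 4, -6, 1, -6, -1
d²: 25, 36, 9, 16, 36, 1, 36, 1; Σd² = 160
ρ = 1 − 6·160/(8·63) = 1 − 960/504 = -0.905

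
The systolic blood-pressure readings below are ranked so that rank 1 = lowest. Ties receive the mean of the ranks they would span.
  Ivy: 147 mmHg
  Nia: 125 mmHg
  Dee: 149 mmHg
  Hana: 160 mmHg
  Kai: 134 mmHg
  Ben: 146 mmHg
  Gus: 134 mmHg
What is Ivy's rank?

5

Sorted (ascending): 125, 134, 134, 146, 147, 149, 160
The 2 values of 134 occupy positions 2–3 → average rank (2+3)/2 = 2.5.
Ivy has value 147 mmHg → rank 5.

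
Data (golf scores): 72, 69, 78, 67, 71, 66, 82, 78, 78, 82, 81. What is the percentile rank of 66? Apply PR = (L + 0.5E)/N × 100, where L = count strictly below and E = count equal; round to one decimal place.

N = 11.
Strictly below 66: 0. Equal to 66: 1.
PR = (0 + 0.5·1)/11 × 100 = 4.5

4.5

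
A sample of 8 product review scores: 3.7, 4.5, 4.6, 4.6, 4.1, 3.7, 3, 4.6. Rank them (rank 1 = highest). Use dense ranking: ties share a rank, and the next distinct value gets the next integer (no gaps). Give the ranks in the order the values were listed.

4, 2, 1, 1, 3, 4, 5, 1

Sorted (descending): 4.6, 4.6, 4.6, 4.5, 4.1, 3.7, 3.7, 3
The 3 values of 4.6 share dense rank 1.
The 2 values of 3.7 share dense rank 4.
Remaining distinct values take the next consecutive integers.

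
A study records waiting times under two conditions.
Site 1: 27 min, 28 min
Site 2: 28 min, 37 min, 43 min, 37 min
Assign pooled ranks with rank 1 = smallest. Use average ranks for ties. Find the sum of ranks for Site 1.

Sorted (ascending): 27, 28, 28, 37, 37, 43
The 2 values of 28 occupy positions 2–3 → average rank (2+3)/2 = 2.5.
The 2 values of 37 occupy positions 4–5 → average rank (4+5)/2 = 4.5.
Site 1 values → pooled ranks: 27→1, 28→2.5
Rank sum = 1 + 2.5 = 3.5

3.5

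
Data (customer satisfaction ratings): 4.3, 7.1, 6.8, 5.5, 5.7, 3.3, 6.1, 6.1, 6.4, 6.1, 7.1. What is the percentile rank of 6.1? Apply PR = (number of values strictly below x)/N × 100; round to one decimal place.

N = 11.
Strictly below 6.1: 4. Equal to 6.1: 3.
PR = 4/11 × 100 = 36.4

36.4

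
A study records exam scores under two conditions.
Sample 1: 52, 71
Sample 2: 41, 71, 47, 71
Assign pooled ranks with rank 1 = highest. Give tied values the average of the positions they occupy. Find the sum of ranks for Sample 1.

6

Sorted (descending): 71, 71, 71, 52, 47, 41
The 3 values of 71 occupy positions 1–3 → average rank 2.
Sample 1 values → pooled ranks: 52→4, 71→2
Rank sum = 4 + 2 = 6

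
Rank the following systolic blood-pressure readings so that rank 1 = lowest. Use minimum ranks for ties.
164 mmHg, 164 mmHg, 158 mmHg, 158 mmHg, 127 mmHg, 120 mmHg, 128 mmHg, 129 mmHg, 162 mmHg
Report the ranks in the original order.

8, 8, 5, 5, 2, 1, 3, 4, 7

Sorted (ascending): 120, 127, 128, 129, 158, 158, 162, 164, 164
The 2 values of 158 occupy positions 5–6 → each gets rank 5.
The 2 values of 164 occupy positions 8–9 → each gets rank 8.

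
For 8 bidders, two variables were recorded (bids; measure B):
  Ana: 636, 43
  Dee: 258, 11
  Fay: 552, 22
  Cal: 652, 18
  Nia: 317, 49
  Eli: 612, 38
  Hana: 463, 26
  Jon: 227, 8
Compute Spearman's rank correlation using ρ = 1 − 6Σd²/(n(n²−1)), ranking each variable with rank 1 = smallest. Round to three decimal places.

0.381

Ranks of variable 1: 7, 2, 5, 8, 3, 6, 4, 1
Ranks of variable 2: 7, 2, 4, 3, 8, 6, 5, 1
d = r₁ − r₂: 0, 0, 1, 5, -5, 0, -1, 0
d²: 0, 0, 1, 25, 25, 0, 1, 0; Σd² = 52
ρ = 1 − 6·52/(8·63) = 1 − 312/504 = 0.381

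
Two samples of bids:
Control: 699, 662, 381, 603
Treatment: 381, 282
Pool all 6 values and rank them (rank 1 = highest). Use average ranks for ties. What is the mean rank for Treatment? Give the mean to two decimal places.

Sorted (descending): 699, 662, 603, 381, 381, 282
The 2 values of 381 occupy positions 4–5 → average rank (4+5)/2 = 4.5.
Treatment values → pooled ranks: 381→4.5, 282→6
Mean rank = (4.5 + 6) / 2 = 5.25

5.25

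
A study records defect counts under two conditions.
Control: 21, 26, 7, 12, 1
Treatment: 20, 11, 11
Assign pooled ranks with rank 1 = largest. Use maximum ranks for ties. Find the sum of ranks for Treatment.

15

Sorted (descending): 26, 21, 20, 12, 11, 11, 7, 1
The 2 values of 11 occupy positions 5–6 → each gets rank 6.
Treatment values → pooled ranks: 20→3, 11→6, 11→6
Rank sum = 3 + 6 + 6 = 15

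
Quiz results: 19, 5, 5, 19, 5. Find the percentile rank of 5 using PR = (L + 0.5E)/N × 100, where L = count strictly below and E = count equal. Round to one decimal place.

30.0

N = 5.
Strictly below 5: 0. Equal to 5: 3.
PR = (0 + 0.5·3)/5 × 100 = 30.0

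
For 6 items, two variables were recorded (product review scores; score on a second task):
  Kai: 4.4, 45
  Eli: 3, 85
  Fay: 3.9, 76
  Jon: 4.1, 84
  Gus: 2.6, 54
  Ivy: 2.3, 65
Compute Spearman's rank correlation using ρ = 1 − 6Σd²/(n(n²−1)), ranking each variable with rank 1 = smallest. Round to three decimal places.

-0.086

Ranks of variable 1: 6, 3, 4, 5, 2, 1
Ranks of variable 2: 1, 6, 4, 5, 2, 3
d = r₁ − r₂: 5, -3, 0, 0, 0, -2
d²: 25, 9, 0, 0, 0, 4; Σd² = 38
ρ = 1 − 6·38/(6·35) = 1 − 228/210 = -0.086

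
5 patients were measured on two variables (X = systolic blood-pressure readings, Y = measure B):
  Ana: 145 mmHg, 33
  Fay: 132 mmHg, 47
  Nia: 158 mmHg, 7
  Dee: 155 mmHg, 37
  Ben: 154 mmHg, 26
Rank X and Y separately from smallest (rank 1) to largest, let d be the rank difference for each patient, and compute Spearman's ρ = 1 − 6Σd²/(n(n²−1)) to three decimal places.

Ranks of variable 1: 2, 1, 5, 4, 3
Ranks of variable 2: 3, 5, 1, 4, 2
d = r₁ − r₂: -1, -4, 4, 0, 1
d²: 1, 16, 16, 0, 1; Σd² = 34
ρ = 1 − 6·34/(5·24) = 1 − 204/120 = -0.700

-0.700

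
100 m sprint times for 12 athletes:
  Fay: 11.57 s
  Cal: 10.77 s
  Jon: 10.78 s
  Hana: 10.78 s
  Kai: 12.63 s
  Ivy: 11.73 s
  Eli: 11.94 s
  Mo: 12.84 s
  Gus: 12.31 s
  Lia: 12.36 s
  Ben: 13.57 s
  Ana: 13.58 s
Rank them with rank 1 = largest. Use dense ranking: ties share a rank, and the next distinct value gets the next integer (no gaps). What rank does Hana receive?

Sorted (descending): 13.58, 13.57, 12.84, 12.63, 12.36, 12.31, 11.94, 11.73, 11.57, 10.78, 10.78, 10.77
The 2 values of 10.78 share dense rank 10.
Remaining distinct values take the next consecutive integers.
Hana has value 10.78 s → rank 10.

10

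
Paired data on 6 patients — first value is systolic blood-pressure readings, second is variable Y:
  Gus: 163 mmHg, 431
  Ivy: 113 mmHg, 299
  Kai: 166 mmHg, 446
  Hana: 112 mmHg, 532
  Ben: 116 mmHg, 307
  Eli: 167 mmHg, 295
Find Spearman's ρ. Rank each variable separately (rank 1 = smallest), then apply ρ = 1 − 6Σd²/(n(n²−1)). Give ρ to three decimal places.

Ranks of variable 1: 4, 2, 5, 1, 3, 6
Ranks of variable 2: 4, 2, 5, 6, 3, 1
d = r₁ − r₂: 0, 0, 0, -5, 0, 5
d²: 0, 0, 0, 25, 0, 25; Σd² = 50
ρ = 1 − 6·50/(6·35) = 1 − 300/210 = -0.429

-0.429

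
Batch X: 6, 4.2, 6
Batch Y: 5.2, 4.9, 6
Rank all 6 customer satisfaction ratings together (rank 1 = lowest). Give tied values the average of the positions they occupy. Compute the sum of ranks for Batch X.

Sorted (ascending): 4.2, 4.9, 5.2, 6, 6, 6
The 3 values of 6 occupy positions 4–6 → average rank 5.
Batch X values → pooled ranks: 6→5, 4.2→1, 6→5
Rank sum = 5 + 1 + 5 = 11

11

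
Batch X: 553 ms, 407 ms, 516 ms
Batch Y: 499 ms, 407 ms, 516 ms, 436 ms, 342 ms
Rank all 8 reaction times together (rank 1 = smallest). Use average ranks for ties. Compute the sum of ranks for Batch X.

Sorted (ascending): 342, 407, 407, 436, 499, 516, 516, 553
The 2 values of 407 occupy positions 2–3 → average rank (2+3)/2 = 2.5.
The 2 values of 516 occupy positions 6–7 → average rank (6+7)/2 = 6.5.
Batch X values → pooled ranks: 553→8, 407→2.5, 516→6.5
Rank sum = 8 + 2.5 + 6.5 = 17

17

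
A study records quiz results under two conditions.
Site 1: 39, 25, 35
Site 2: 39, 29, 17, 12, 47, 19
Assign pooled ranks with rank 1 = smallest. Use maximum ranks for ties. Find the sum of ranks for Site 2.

28

Sorted (ascending): 12, 17, 19, 25, 29, 35, 39, 39, 47
The 2 values of 39 occupy positions 7–8 → each gets rank 8.
Site 2 values → pooled ranks: 39→8, 29→5, 17→2, 12→1, 47→9, 19→3
Rank sum = 8 + 5 + 2 + 1 + 9 + 3 = 28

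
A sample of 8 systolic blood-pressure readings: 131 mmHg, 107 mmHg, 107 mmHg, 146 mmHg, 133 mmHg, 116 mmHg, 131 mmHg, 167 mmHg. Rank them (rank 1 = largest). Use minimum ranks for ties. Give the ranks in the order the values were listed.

4, 7, 7, 2, 3, 6, 4, 1

Sorted (descending): 167, 146, 133, 131, 131, 116, 107, 107
The 2 values of 131 occupy positions 4–5 → each gets rank 4.
The 2 values of 107 occupy positions 7–8 → each gets rank 7.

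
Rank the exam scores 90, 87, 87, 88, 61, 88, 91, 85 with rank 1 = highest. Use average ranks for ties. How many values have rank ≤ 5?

4

Sorted (descending): 91, 90, 88, 88, 87, 87, 85, 61
The 2 values of 88 occupy positions 3–4 → average rank (3+4)/2 = 3.5.
The 2 values of 87 occupy positions 5–6 → average rank (5+6)/2 = 5.5.
Ranks ≤ 5: {1, 2, 3.5, 3.5} → 4 values.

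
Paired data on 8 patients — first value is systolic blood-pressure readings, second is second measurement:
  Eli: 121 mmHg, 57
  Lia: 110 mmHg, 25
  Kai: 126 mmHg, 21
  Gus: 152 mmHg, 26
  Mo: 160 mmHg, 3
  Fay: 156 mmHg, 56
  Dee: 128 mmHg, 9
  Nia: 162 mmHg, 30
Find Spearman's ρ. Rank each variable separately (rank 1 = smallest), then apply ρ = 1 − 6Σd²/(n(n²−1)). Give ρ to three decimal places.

Ranks of variable 1: 2, 1, 3, 5, 7, 6, 4, 8
Ranks of variable 2: 8, 4, 3, 5, 1, 7, 2, 6
d = r₁ − r₂: -6, -3, 0, 0, 6, -1, 2, 2
d²: 36, 9, 0, 0, 36, 1, 4, 4; Σd² = 90
ρ = 1 − 6·90/(8·63) = 1 − 540/504 = -0.071

-0.071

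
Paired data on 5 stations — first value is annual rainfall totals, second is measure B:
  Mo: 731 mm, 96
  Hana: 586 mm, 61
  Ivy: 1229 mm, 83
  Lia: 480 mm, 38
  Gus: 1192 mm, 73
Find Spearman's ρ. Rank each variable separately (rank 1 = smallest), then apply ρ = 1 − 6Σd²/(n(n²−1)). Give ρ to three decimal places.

Ranks of variable 1: 3, 2, 5, 1, 4
Ranks of variable 2: 5, 2, 4, 1, 3
d = r₁ − r₂: -2, 0, 1, 0, 1
d²: 4, 0, 1, 0, 1; Σd² = 6
ρ = 1 − 6·6/(5·24) = 1 − 36/120 = 0.700

0.700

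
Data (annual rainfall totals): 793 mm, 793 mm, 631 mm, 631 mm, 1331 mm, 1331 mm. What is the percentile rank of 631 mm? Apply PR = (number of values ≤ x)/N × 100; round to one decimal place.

N = 6.
Strictly below 631: 0. Equal to 631: 2.
PR = 2/6 × 100 = 33.3

33.3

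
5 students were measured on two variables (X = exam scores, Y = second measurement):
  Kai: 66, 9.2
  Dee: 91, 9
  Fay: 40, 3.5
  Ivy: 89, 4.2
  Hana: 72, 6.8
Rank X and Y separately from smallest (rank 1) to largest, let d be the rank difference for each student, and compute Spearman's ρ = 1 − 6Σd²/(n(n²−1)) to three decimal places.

Ranks of variable 1: 2, 5, 1, 4, 3
Ranks of variable 2: 5, 4, 1, 2, 3
d = r₁ − r₂: -3, 1, 0, 2, 0
d²: 9, 1, 0, 4, 0; Σd² = 14
ρ = 1 − 6·14/(5·24) = 1 − 84/120 = 0.300

0.300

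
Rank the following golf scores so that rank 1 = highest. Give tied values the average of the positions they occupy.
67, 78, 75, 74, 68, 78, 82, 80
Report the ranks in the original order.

Sorted (descending): 82, 80, 78, 78, 75, 74, 68, 67
The 2 values of 78 occupy positions 3–4 → average rank (3+4)/2 = 3.5.

8, 3.5, 5, 6, 7, 3.5, 1, 2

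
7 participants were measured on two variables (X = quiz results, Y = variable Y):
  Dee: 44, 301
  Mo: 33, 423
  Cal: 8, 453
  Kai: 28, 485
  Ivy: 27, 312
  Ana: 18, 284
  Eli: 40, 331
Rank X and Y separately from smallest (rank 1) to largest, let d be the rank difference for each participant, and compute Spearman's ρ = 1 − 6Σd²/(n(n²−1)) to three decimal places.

-0.143

Ranks of variable 1: 7, 5, 1, 4, 3, 2, 6
Ranks of variable 2: 2, 5, 6, 7, 3, 1, 4
d = r₁ − r₂: 5, 0, -5, -3, 0, 1, 2
d²: 25, 0, 25, 9, 0, 1, 4; Σd² = 64
ρ = 1 − 6·64/(7·48) = 1 − 384/336 = -0.143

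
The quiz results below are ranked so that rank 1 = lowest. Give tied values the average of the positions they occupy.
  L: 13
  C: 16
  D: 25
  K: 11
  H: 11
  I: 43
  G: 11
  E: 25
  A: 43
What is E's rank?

Sorted (ascending): 11, 11, 11, 13, 16, 25, 25, 43, 43
The 3 values of 11 occupy positions 1–3 → average rank 2.
The 2 values of 25 occupy positions 6–7 → average rank (6+7)/2 = 6.5.
The 2 values of 43 occupy positions 8–9 → average rank (8+9)/2 = 8.5.
E has value 25 → rank 6.5.

6.5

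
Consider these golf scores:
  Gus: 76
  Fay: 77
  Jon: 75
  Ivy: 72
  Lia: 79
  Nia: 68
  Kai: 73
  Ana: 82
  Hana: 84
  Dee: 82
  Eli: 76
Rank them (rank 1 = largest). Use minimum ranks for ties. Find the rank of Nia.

11

Sorted (descending): 84, 82, 82, 79, 77, 76, 76, 75, 73, 72, 68
The 2 values of 82 occupy positions 2–3 → each gets rank 2.
The 2 values of 76 occupy positions 6–7 → each gets rank 6.
Nia has value 68 → rank 11.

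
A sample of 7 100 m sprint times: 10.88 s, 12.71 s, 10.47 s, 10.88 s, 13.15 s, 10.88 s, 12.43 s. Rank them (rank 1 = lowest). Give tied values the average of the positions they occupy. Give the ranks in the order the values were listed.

3, 6, 1, 3, 7, 3, 5

Sorted (ascending): 10.47, 10.88, 10.88, 10.88, 12.43, 12.71, 13.15
The 3 values of 10.88 occupy positions 2–4 → average rank 3.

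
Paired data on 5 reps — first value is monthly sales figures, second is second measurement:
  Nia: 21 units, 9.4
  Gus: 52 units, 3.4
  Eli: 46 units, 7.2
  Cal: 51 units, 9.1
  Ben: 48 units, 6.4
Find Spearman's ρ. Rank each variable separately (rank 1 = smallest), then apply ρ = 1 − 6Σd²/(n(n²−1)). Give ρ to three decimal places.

-0.700

Ranks of variable 1: 1, 5, 2, 4, 3
Ranks of variable 2: 5, 1, 3, 4, 2
d = r₁ − r₂: -4, 4, -1, 0, 1
d²: 16, 16, 1, 0, 1; Σd² = 34
ρ = 1 − 6·34/(5·24) = 1 − 204/120 = -0.700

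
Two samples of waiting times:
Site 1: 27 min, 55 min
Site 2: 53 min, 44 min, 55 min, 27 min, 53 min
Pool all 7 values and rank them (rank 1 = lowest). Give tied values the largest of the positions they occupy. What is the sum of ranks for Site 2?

22

Sorted (ascending): 27, 27, 44, 53, 53, 55, 55
The 2 values of 27 occupy positions 1–2 → each gets rank 2.
The 2 values of 53 occupy positions 4–5 → each gets rank 5.
The 2 values of 55 occupy positions 6–7 → each gets rank 7.
Site 2 values → pooled ranks: 53→5, 44→3, 55→7, 27→2, 53→5
Rank sum = 5 + 3 + 7 + 2 + 5 = 22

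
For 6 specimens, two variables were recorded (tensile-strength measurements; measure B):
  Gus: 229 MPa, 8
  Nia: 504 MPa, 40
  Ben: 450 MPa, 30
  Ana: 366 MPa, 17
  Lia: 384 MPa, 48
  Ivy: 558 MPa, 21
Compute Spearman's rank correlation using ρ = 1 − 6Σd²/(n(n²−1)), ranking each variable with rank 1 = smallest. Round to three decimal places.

0.486

Ranks of variable 1: 1, 5, 4, 2, 3, 6
Ranks of variable 2: 1, 5, 4, 2, 6, 3
d = r₁ − r₂: 0, 0, 0, 0, -3, 3
d²: 0, 0, 0, 0, 9, 9; Σd² = 18
ρ = 1 − 6·18/(6·35) = 1 − 108/210 = 0.486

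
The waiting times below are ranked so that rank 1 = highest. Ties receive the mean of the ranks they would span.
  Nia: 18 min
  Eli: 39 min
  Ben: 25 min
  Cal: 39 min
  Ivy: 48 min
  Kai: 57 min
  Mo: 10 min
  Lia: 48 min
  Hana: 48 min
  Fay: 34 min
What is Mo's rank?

Sorted (descending): 57, 48, 48, 48, 39, 39, 34, 25, 18, 10
The 3 values of 48 occupy positions 2–4 → average rank 3.
The 2 values of 39 occupy positions 5–6 → average rank (5+6)/2 = 5.5.
Mo has value 10 min → rank 10.

10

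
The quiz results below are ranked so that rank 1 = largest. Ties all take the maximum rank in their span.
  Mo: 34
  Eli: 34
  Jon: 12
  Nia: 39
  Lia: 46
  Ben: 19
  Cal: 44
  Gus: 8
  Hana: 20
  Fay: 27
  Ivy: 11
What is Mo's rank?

5

Sorted (descending): 46, 44, 39, 34, 34, 27, 20, 19, 12, 11, 8
The 2 values of 34 occupy positions 4–5 → each gets rank 5.
Mo has value 34 → rank 5.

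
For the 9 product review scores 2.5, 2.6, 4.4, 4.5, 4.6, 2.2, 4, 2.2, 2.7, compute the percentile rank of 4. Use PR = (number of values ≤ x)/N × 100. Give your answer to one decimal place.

N = 9.
Strictly below 4: 5. Equal to 4: 1.
PR = 6/9 × 100 = 66.7

66.7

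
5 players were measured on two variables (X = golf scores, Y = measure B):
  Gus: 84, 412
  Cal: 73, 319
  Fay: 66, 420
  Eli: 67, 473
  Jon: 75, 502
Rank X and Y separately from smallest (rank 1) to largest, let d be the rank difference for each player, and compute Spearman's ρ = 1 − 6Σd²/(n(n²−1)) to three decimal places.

-0.100

Ranks of variable 1: 5, 3, 1, 2, 4
Ranks of variable 2: 2, 1, 3, 4, 5
d = r₁ − r₂: 3, 2, -2, -2, -1
d²: 9, 4, 4, 4, 1; Σd² = 22
ρ = 1 − 6·22/(5·24) = 1 − 132/120 = -0.100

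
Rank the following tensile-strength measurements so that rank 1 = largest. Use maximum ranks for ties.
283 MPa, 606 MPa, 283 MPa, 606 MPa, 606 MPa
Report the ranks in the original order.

5, 3, 5, 3, 3

Sorted (descending): 606, 606, 606, 283, 283
The 3 values of 606 occupy positions 1–3 → each gets rank 3.
The 2 values of 283 occupy positions 4–5 → each gets rank 5.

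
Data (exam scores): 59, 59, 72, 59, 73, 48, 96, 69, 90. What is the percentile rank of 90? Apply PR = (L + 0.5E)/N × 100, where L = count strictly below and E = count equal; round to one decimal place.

N = 9.
Strictly below 90: 7. Equal to 90: 1.
PR = (7 + 0.5·1)/9 × 100 = 83.3

83.3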